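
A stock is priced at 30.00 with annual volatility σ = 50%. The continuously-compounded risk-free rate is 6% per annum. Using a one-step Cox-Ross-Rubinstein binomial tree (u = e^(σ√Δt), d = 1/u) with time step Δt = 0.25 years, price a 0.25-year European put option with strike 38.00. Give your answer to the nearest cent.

CRR parameters: u = e^(σ√Δt) = e^(0.5·√0.25) = 1.2840, d = 1/u = 0.7788
Per-period rate: rΔt = 0.06·0.25 = 0.015, so R = e^0.015 = 1.0151
Risk-neutral probability p = (e^0.015 − 0.7788)/(1.2840 − 0.7788) = 0.2363/0.5052 = 0.4677
Terminal stock prices: S_u = 38.52, S_d = 23.36
Terminal payoffs (K − S): max(-0.5208, 0) = 0, max(14.64, 0) = 14.64
Node 0 (S = 30): V_0 = e^(−0.015)·[0.4677·0.0000 + 0.5323·14.6360] = 7.6742

7.67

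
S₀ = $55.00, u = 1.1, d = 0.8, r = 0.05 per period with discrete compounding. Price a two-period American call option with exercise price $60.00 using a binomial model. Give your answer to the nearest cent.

Risk-neutral probability p = (1 + 0.05 − 0.8)/(1.1 − 0.8) = 0.2500/0.3000 = 0.8333
Terminal stock prices: S_uu = 66.55, S_ud = 48.4, S_dd = 35.2
Terminal payoffs (S − K): max(6.55, 0) = 6.55, max(-11.6, 0) = 0, max(-24.8, 0) = 0
Node u (S = 60.5): continuation = 1/1.05·[0.8333·6.5500 + 0.1667·0.0000] = 5.1984; exercise value = 0.5000 ≤ continuation, so V_u = 5.1984
Node d (S = 44): continuation = 1/1.05·[0.8333·0.0000 + 0.1667·0.0000] = 0.0000; exercise value = 0.0000 ≤ continuation, so V_d = 0.0000
Node 0 (S = 55): continuation = 1/1.05·[0.8333·5.1984 + 0.1667·0.0000] = 4.1257; exercise value = 0.0000 ≤ continuation, so V_0 = 4.1257

$4.13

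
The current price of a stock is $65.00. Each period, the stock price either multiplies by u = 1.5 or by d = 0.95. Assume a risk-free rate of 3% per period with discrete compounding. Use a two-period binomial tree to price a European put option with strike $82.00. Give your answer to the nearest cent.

Risk-neutral probability p = (1 + 0.03 − 0.95)/(1.5 − 0.95) = 0.0800/0.5500 = 0.1455
Terminal stock prices: S_uu = 146.2, S_ud = 92.62, S_dd = 58.66
Terminal payoffs (K − S): max(-64.25, 0) = 0, max(-10.62, 0) = 0, max(23.34, 0) = 23.34
Node u (S = 97.5): V_u = 1/1.03·[0.1455·0.0000 + 0.8545·0.0000] = 0.0000
Node d (S = 61.75): V_d = 1/1.03·[0.1455·0.0000 + 0.8545·23.3375] = 19.3621
Node 0 (S = 65): V_0 = 1/1.03·[0.1455·0.0000 + 0.8545·19.3621] = 16.0639

$16.06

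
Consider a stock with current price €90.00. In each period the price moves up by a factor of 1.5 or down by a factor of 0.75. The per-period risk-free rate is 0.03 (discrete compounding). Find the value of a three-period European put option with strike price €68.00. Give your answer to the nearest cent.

Risk-neutral probability p = (1 + 0.03 − 0.75)/(1.5 − 0.75) = 0.2800/0.7500 = 0.3733
Terminal stock prices: S_uuu = 303.8, S_uud = 151.9, S_udd = 75.94, S_ddd = 37.97
Terminal payoffs (K − S): max(-235.8, 0) = 0, max(-83.88, 0) = 0, max(-7.938, 0) = 0, max(30.03, 0) = 30.03
Node uu (S = 202.5): V_uu = 1/1.03·[0.3733·0.0000 + 0.6267·0.0000] = 0.0000
Node ud (S = 101.2): V_ud = 1/1.03·[0.3733·0.0000 + 0.6267·0.0000] = 0.0000
Node dd (S = 50.62): V_dd = 1/1.03·[0.3733·0.0000 + 0.6267·30.0312] = 18.2714
Node u (S = 135): V_u = 1/1.03·[0.3733·0.0000 + 0.6267·0.0000] = 0.0000
Node d (S = 67.5): V_d = 1/1.03·[0.3733·0.0000 + 0.6267·18.2714] = 11.1166
Node 0 (S = 90): V_0 = 1/1.03·[0.3733·0.0000 + 0.6267·11.1166] = 6.7635

€6.76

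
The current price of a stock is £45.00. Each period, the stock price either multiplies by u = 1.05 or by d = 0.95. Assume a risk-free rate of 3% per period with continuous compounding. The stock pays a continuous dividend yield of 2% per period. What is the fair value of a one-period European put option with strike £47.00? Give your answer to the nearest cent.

£1.65

Per-period risk-free factor R = e^0.03 = 1.0305; dividend-adjusted growth = e^(0.03−0.02) = 1.0101.
Risk-neutral probability p = (1.0101 − 0.95)/(1.05 − 0.95) = 0.0601/0.1000 = 0.6005
Terminal stock prices: S_u = 47.25, S_d = 42.75
Terminal payoffs (K − S): max(-0.25, 0) = 0, max(4.25, 0) = 4.25
Node 0 (S = 45): V_0 = e^(−0.03)·[0.6005·0.0000 + 0.3995·4.2500] = 1.6477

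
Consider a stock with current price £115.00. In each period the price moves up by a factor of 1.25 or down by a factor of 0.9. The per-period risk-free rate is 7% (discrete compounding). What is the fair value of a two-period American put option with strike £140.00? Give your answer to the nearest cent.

Risk-neutral probability p = (1 + 0.07 − 0.9)/(1.25 − 0.9) = 0.1700/0.3500 = 0.4857
Terminal stock prices: S_uu = 179.7, S_ud = 129.4, S_dd = 93.15
Terminal payoffs (K − S): max(-39.69, 0) = 0, max(10.62, 0) = 10.62, max(46.85, 0) = 46.85
Node u (S = 143.8): continuation = 1/1.07·[0.4857·0.0000 + 0.5143·10.6250] = 5.1068; exercise value = 0.0000 ≤ continuation, so V_u = 5.1068
Node d (S = 103.5): continuation = 1/1.07·[0.4857·10.6250 + 0.5143·46.8500] = 27.3411; exercise value = 36.5000 > continuation, so V_d = 36.5000 (exercise)
Node 0 (S = 115): continuation = 1/1.07·[0.4857·5.1068 + 0.5143·36.5000] = 19.8616; exercise value = 25.0000 > continuation, so V_0 = 25.0000 (exercise)

£25.00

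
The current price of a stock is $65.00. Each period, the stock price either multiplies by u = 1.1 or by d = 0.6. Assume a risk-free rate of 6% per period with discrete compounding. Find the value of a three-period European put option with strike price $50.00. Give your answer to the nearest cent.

$0.85

Risk-neutral probability p = (1 + 0.06 − 0.6)/(1.1 − 0.6) = 0.4600/0.5000 = 0.9200
Terminal stock prices: S_uuu = 86.52, S_uud = 47.19, S_udd = 25.74, S_ddd = 14.04
Terminal payoffs (K − S): max(-36.52, 0) = 0, max(2.81, 0) = 2.81, max(24.26, 0) = 24.26, max(35.96, 0) = 35.96
Node uu (S = 78.65): V_uu = 1/1.06·[0.9200·0.0000 + 0.0800·2.8100] = 0.2121
Node ud (S = 42.9): V_ud = 1/1.06·[0.9200·2.8100 + 0.0800·24.2600] = 4.2698
Node dd (S = 23.4): V_dd = 1/1.06·[0.9200·24.2600 + 0.0800·35.9600] = 23.7698
Node u (S = 71.5): V_u = 1/1.06·[0.9200·0.2121 + 0.0800·4.2698] = 0.5063
Node d (S = 39): V_d = 1/1.06·[0.9200·4.2698 + 0.0800·23.7698] = 5.4998
Node 0 (S = 65): V_0 = 1/1.06·[0.9200·0.5063 + 0.0800·5.4998] = 0.8545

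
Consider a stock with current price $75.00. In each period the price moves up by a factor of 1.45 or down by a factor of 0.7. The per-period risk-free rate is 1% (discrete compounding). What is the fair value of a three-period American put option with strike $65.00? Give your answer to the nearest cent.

Risk-neutral probability p = (1 + 0.01 − 0.7)/(1.45 − 0.7) = 0.3100/0.7500 = 0.4133
Terminal stock prices: S_uuu = 228.6, S_uud = 110.4, S_udd = 53.29, S_ddd = 25.72
Terminal payoffs (K − S): max(-163.6, 0) = 0, max(-45.38, 0) = 0, max(11.71, 0) = 11.71, max(39.28, 0) = 39.28
Node uu (S = 157.7): continuation = 1/1.01·[0.4133·0.0000 + 0.5867·0.0000] = 0.0000; exercise value = 0.0000 ≤ continuation, so V_uu = 0.0000
Node ud (S = 76.12): continuation = 1/1.01·[0.4133·0.0000 + 0.5867·11.7125] = 6.8033; exercise value = 0.0000 ≤ continuation, so V_ud = 6.8033
Node dd (S = 36.75): continuation = 1/1.01·[0.4133·11.7125 + 0.5867·39.2750] = 27.6064; exercise value = 28.2500 > continuation, so V_dd = 28.2500 (exercise)
Node u (S = 108.8): continuation = 1/1.01·[0.4133·0.0000 + 0.5867·6.8033] = 3.9518; exercise value = 0.0000 ≤ continuation, so V_u = 3.9518
Node d (S = 52.5): continuation = 1/1.01·[0.4133·6.8033 + 0.5867·28.2500] = 19.1934; exercise value = 12.5000 ≤ continuation, so V_d = 19.1934
Node 0 (S = 75): continuation = 1/1.01·[0.4133·3.9518 + 0.5867·19.1934] = 12.7659; exercise value = 0.0000 ≤ continuation, so V_0 = 12.7659

$12.77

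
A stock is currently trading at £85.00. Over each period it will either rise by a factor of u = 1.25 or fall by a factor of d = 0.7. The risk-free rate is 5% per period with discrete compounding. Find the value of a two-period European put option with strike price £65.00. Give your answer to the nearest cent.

Risk-neutral probability p = (1 + 0.05 − 0.7)/(1.25 − 0.7) = 0.3500/0.5500 = 0.6364
Terminal stock prices: S_uu = 132.8, S_ud = 74.38, S_dd = 41.65
Terminal payoffs (K − S): max(-67.81, 0) = 0, max(-9.375, 0) = 0, max(23.35, 0) = 23.35
Node u (S = 106.2): V_u = 1/1.05·[0.6364·0.0000 + 0.3636·0.0000] = 0.0000
Node d (S = 59.5): V_d = 1/1.05·[0.6364·0.0000 + 0.3636·23.3500] = 8.0866
Node 0 (S = 85): V_0 = 1/1.05·[0.6364·0.0000 + 0.3636·8.0866] = 2.8005

£2.80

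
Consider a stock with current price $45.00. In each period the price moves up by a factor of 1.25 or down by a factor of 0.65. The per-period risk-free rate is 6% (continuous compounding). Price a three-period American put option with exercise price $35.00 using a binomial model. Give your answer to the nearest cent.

$2.66

Risk-neutral probability p = (e^0.06 − 0.65)/(1.25 − 0.65) = 0.4118/0.6000 = 0.6864
Terminal stock prices: S_uuu = 87.89, S_uud = 45.7, S_udd = 23.77, S_ddd = 12.36
Terminal payoffs (K − S): max(-52.89, 0) = 0, max(-10.7, 0) = 0, max(11.23, 0) = 11.23, max(22.64, 0) = 22.64
Node uu (S = 70.31): continuation = e^(−0.06)·[0.6864·0.0000 + 0.3136·0.0000] = 0.0000; exercise value = 0.0000 ≤ continuation, so V_uu = 0.0000
Node ud (S = 36.56): continuation = e^(−0.06)·[0.6864·0.0000 + 0.3136·11.2344] = 3.3180; exercise value = 0.0000 ≤ continuation, so V_ud = 3.3180
Node dd (S = 19.01): continuation = e^(−0.06)·[0.6864·11.2344 + 0.3136·22.6419] = 13.9493; exercise value = 15.9875 > continuation, so V_dd = 15.9875 (exercise)
Node u (S = 56.25): continuation = e^(−0.06)·[0.6864·0.0000 + 0.3136·3.3180] = 0.9799; exercise value = 0.0000 ≤ continuation, so V_u = 0.9799
Node d (S = 29.25): continuation = e^(−0.06)·[0.6864·3.3180 + 0.3136·15.9875] = 6.8666; exercise value = 5.7500 ≤ continuation, so V_d = 6.8666
Node 0 (S = 45): continuation = e^(−0.06)·[0.6864·0.9799 + 0.3136·6.8666] = 2.6615; exercise value = 0.0000 ≤ continuation, so V_0 = 2.6615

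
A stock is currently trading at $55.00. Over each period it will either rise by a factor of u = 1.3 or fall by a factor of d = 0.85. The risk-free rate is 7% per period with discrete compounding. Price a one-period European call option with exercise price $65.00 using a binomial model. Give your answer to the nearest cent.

Risk-neutral probability p = (1 + 0.07 − 0.85)/(1.3 − 0.85) = 0.2200/0.4500 = 0.4889
Terminal stock prices: S_u = 71.5, S_d = 46.75
Terminal payoffs (S − K): max(6.5, 0) = 6.5, max(-18.25, 0) = 0
Node 0 (S = 55): V_0 = 1/1.07·[0.4889·6.5000 + 0.5111·0.0000] = 2.9699

$2.97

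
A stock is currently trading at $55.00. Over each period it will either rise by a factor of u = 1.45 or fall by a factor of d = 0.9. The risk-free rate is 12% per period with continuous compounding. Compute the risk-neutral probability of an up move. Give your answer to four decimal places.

Risk-neutral probability p = (e^0.12 − 0.9)/(1.45 − 0.9) = 0.2275/0.5500 = 0.4136

p = 0.4136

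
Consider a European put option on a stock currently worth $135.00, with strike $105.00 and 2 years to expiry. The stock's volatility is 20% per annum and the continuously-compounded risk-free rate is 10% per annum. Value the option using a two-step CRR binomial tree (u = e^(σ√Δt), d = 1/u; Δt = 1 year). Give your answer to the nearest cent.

$0.99

CRR parameters: u = e^(σ√Δt) = e^(0.2·√1) = 1.2214, d = 1/u = 0.8187
Per-period rate: rΔt = 0.1·1 = 0.1, so R = e^0.1 = 1.1052
Risk-neutral probability p = (e^0.1 − 0.8187)/(1.2214 − 0.8187) = 0.2864/0.4027 = 0.7113
Terminal stock prices: S_uu = 201.4, S_ud = 135, S_dd = 90.49
Terminal payoffs (K − S): max(-96.4, 0) = 0, max(-30, 0) = 0, max(14.51, 0) = 14.51
Node u (S = 164.9): V_u = e^(−0.1)·[0.7113·0.0000 + 0.2887·0.0000] = 0.0000
Node d (S = 110.5): V_d = e^(−0.1)·[0.7113·0.0000 + 0.2887·14.5068] = 3.7889
Node 0 (S = 135): V_0 = e^(−0.1)·[0.7113·0.0000 + 0.2887·3.7889] = 0.9896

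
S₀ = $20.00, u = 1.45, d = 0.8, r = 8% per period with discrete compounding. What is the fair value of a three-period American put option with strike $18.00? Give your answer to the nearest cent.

$1.44

Risk-neutral probability p = (1 + 0.08 − 0.8)/(1.45 − 0.8) = 0.2800/0.6500 = 0.4308
Terminal stock prices: S_uuu = 60.97, S_uud = 33.64, S_udd = 18.56, S_ddd = 10.24
Terminal payoffs (K − S): max(-42.97, 0) = 0, max(-15.64, 0) = 0, max(-0.56, 0) = 0, max(7.76, 0) = 7.76
Node uu (S = 42.05): continuation = 1/1.08·[0.4308·0.0000 + 0.5692·0.0000] = 0.0000; exercise value = 0.0000 ≤ continuation, so V_uu = 0.0000
Node ud (S = 23.2): continuation = 1/1.08·[0.4308·0.0000 + 0.5692·0.0000] = 0.0000; exercise value = 0.0000 ≤ continuation, so V_ud = 0.0000
Node dd (S = 12.8): continuation = 1/1.08·[0.4308·0.0000 + 0.5692·7.7600] = 4.0900; exercise value = 5.2000 > continuation, so V_dd = 5.2000 (exercise)
Node u (S = 29): continuation = 1/1.08·[0.4308·0.0000 + 0.5692·0.0000] = 0.0000; exercise value = 0.0000 ≤ continuation, so V_u = 0.0000
Node d (S = 16): continuation = 1/1.08·[0.4308·0.0000 + 0.5692·5.2000] = 2.7407; exercise value = 2.0000 ≤ continuation, so V_d = 2.7407
Node 0 (S = 20): continuation = 1/1.08·[0.4308·0.0000 + 0.5692·2.7407] = 1.4445; exercise value = 0.0000 ≤ continuation, so V_0 = 1.4445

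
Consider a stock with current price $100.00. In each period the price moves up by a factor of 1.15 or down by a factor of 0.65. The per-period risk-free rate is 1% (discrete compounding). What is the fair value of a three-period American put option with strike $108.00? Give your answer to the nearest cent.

Risk-neutral probability p = (1 + 0.01 − 0.65)/(1.15 − 0.65) = 0.3600/0.5000 = 0.7200
Terminal stock prices: S_uuu = 152.1, S_uud = 85.96, S_udd = 48.59, S_ddd = 27.46
Terminal payoffs (K − S): max(-44.09, 0) = 0, max(22.04, 0) = 22.04, max(59.41, 0) = 59.41, max(80.54, 0) = 80.54
Node uu (S = 132.2): continuation = 1/1.01·[0.7200·0.0000 + 0.2800·22.0375] = 6.1094; exercise value = 0.0000 ≤ continuation, so V_uu = 6.1094
Node ud (S = 74.75): continuation = 1/1.01·[0.7200·22.0375 + 0.2800·59.4125] = 32.1807; exercise value = 33.2500 > continuation, so V_ud = 33.2500 (exercise)
Node dd (S = 42.25): continuation = 1/1.01·[0.7200·59.4125 + 0.2800·80.5375] = 64.6807; exercise value = 65.7500 > continuation, so V_dd = 65.7500 (exercise)
Node u (S = 115): continuation = 1/1.01·[0.7200·6.1094 + 0.2800·33.2500] = 13.5730; exercise value = 0.0000 ≤ continuation, so V_u = 13.5730
Node d (S = 65): continuation = 1/1.01·[0.7200·33.2500 + 0.2800·65.7500] = 41.9307; exercise value = 43.0000 > continuation, so V_d = 43.0000 (exercise)
Node 0 (S = 100): continuation = 1/1.01·[0.7200·13.5730 + 0.2800·43.0000] = 21.5966; exercise value = 8.0000 ≤ continuation, so V_0 = 21.5966

$21.60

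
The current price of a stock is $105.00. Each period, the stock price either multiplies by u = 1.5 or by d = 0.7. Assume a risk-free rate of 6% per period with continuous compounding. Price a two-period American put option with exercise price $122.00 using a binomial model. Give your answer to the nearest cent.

$27.60

Risk-neutral probability p = (e^0.06 − 0.7)/(1.5 − 0.7) = 0.3618/0.8000 = 0.4523
Terminal stock prices: S_uu = 236.2, S_ud = 110.2, S_dd = 51.45
Terminal payoffs (K − S): max(-114.2, 0) = 0, max(11.75, 0) = 11.75, max(70.55, 0) = 70.55
Node u (S = 157.5): continuation = e^(−0.06)·[0.4523·0.0000 + 0.5477·11.7500] = 6.0607; exercise value = 0.0000 ≤ continuation, so V_u = 6.0607
Node d (S = 73.5): continuation = e^(−0.06)·[0.4523·11.7500 + 0.5477·70.5500] = 41.3953; exercise value = 48.5000 > continuation, so V_d = 48.5000 (exercise)
Node 0 (S = 105): continuation = e^(−0.06)·[0.4523·6.0607 + 0.5477·48.5000] = 27.5983; exercise value = 17.0000 ≤ continuation, so V_0 = 27.5983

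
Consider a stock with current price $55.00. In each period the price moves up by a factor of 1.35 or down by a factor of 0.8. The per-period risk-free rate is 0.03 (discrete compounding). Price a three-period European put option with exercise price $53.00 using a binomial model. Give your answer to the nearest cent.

$6.61

Risk-neutral probability p = (1 + 0.03 − 0.8)/(1.35 − 0.8) = 0.2300/0.5500 = 0.4182
Terminal stock prices: S_uuu = 135.3, S_uud = 80.19, S_udd = 47.52, S_ddd = 28.16
Terminal payoffs (K − S): max(-82.32, 0) = 0, max(-27.19, 0) = 0, max(5.48, 0) = 5.48, max(24.84, 0) = 24.84
Node uu (S = 100.2): V_uu = 1/1.03·[0.4182·0.0000 + 0.5818·0.0000] = 0.0000
Node ud (S = 59.4): V_ud = 1/1.03·[0.4182·0.0000 + 0.5818·5.4800] = 3.0955
Node dd (S = 35.2): V_dd = 1/1.03·[0.4182·5.4800 + 0.5818·24.8400] = 16.2563
Node u (S = 74.25): V_u = 1/1.03·[0.4182·0.0000 + 0.5818·3.0955] = 1.7486
Node d (S = 44): V_d = 1/1.03·[0.4182·3.0955 + 0.5818·16.2563] = 10.4395
Node 0 (S = 55): V_0 = 1/1.03·[0.4182·1.7486 + 0.5818·10.4395] = 6.6069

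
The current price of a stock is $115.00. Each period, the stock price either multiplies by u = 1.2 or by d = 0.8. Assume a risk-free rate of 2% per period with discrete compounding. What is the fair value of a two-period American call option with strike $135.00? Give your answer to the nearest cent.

$8.90

Risk-neutral probability p = (1 + 0.02 − 0.8)/(1.2 − 0.8) = 0.2200/0.4000 = 0.5500
Terminal stock prices: S_uu = 165.6, S_ud = 110.4, S_dd = 73.6
Terminal payoffs (S − K): max(30.6, 0) = 30.6, max(-24.6, 0) = 0, max(-61.4, 0) = 0
Node u (S = 138): continuation = 1/1.02·[0.5500·30.6000 + 0.4500·0.0000] = 16.5000; exercise value = 3.0000 ≤ continuation, so V_u = 16.5000
Node d (S = 92): continuation = 1/1.02·[0.5500·0.0000 + 0.4500·0.0000] = 0.0000; exercise value = 0.0000 ≤ continuation, so V_d = 0.0000
Node 0 (S = 115): continuation = 1/1.02·[0.5500·16.5000 + 0.4500·0.0000] = 8.8971; exercise value = 0.0000 ≤ continuation, so V_0 = 8.8971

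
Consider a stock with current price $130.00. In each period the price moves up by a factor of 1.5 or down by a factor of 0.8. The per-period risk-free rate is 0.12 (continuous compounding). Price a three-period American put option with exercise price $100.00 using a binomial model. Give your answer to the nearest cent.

$3.74

Risk-neutral probability p = (e^0.12 − 0.8)/(1.5 − 0.8) = 0.3275/0.7000 = 0.4679
Terminal stock prices: S_uuu = 438.8, S_uud = 234, S_udd = 124.8, S_ddd = 66.56
Terminal payoffs (K − S): max(-338.8, 0) = 0, max(-134, 0) = 0, max(-24.8, 0) = 0, max(33.44, 0) = 33.44
Node uu (S = 292.5): continuation = e^(−0.12)·[0.4679·0.0000 + 0.5321·0.0000] = 0.0000; exercise value = 0.0000 ≤ continuation, so V_uu = 0.0000
Node ud (S = 156): continuation = e^(−0.12)·[0.4679·0.0000 + 0.5321·0.0000] = 0.0000; exercise value = 0.0000 ≤ continuation, so V_ud = 0.0000
Node dd (S = 83.2): continuation = e^(−0.12)·[0.4679·0.0000 + 0.5321·33.4400] = 15.7828; exercise value = 16.8000 > continuation, so V_dd = 16.8000 (exercise)
Node u (S = 195): continuation = e^(−0.12)·[0.4679·0.0000 + 0.5321·0.0000] = 0.0000; exercise value = 0.0000 ≤ continuation, so V_u = 0.0000
Node d (S = 104): continuation = e^(−0.12)·[0.4679·0.0000 + 0.5321·16.8000] = 7.9291; exercise value = 0.0000 ≤ continuation, so V_d = 7.9291
Node 0 (S = 130): continuation = e^(−0.12)·[0.4679·0.0000 + 0.5321·7.9291] = 3.7423; exercise value = 0.0000 ≤ continuation, so V_0 = 3.7423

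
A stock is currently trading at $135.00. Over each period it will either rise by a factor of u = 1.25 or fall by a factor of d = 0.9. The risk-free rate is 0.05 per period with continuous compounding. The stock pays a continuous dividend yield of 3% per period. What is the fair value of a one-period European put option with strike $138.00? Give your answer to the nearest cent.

Per-period risk-free factor R = e^0.05 = 1.0513; dividend-adjusted growth = e^(0.05−0.03) = 1.0202.
Risk-neutral probability p = (1.0202 − 0.9)/(1.25 − 0.9) = 0.1202/0.3500 = 0.3434
Terminal stock prices: S_u = 168.8, S_d = 121.5
Terminal payoffs (K − S): max(-30.75, 0) = 0, max(16.5, 0) = 16.5
Node 0 (S = 135): V_0 = e^(−0.05)·[0.3434·0.0000 + 0.6566·16.5000] = 10.3050

$10.31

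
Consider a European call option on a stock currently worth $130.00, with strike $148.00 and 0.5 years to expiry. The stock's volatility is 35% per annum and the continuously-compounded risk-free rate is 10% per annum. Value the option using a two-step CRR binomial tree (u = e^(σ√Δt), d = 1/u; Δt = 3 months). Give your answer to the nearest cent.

$9.69

CRR parameters: u = e^(σ√Δt) = e^(0.35·√0.25) = 1.1912, d = 1/u = 0.8395
Per-period rate: rΔt = 0.1·0.25 = 0.025, so R = e^0.025 = 1.0253
Risk-neutral probability p = (e^0.025 − 0.8395)/(1.1912 − 0.8395) = 0.1859/0.3518 = 0.5283
Terminal stock prices: S_uu = 184.5, S_ud = 130, S_dd = 91.61
Terminal payoffs (S − K): max(36.48, 0) = 36.48, max(-18, 0) = 0, max(-56.39, 0) = 0
Node u (S = 154.9): V_u = e^(−0.025)·[0.5283·36.4788 + 0.4717·0.0000] = 18.7967
Node d (S = 109.1): V_d = e^(−0.025)·[0.5283·0.0000 + 0.4717·0.0000] = 0.0000
Node 0 (S = 130): V_0 = e^(−0.025)·[0.5283·18.7967 + 0.4717·0.0000] = 9.6855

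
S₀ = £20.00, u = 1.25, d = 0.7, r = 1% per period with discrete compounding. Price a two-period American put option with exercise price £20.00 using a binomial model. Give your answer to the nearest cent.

Risk-neutral probability p = (1 + 0.01 − 0.7)/(1.25 − 0.7) = 0.3100/0.5500 = 0.5636
Terminal stock prices: S_uu = 31.25, S_ud = 17.5, S_dd = 9.8
Terminal payoffs (K − S): max(-11.25, 0) = 0, max(2.5, 0) = 2.5, max(10.2, 0) = 10.2
Node u (S = 25): continuation = 1/1.01·[0.5636·0.0000 + 0.4364·2.5000] = 1.0801; exercise value = 0.0000 ≤ continuation, so V_u = 1.0801
Node d (S = 14): continuation = 1/1.01·[0.5636·2.5000 + 0.4364·10.2000] = 5.8020; exercise value = 6.0000 > continuation, so V_d = 6.0000 (exercise)
Node 0 (S = 20): continuation = 1/1.01·[0.5636·1.0801 + 0.4364·6.0000] = 3.1950; exercise value = 0.0000 ≤ continuation, so V_0 = 3.1950

£3.20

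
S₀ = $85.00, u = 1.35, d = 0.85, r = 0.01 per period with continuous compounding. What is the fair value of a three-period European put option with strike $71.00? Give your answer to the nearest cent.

$5.73

Risk-neutral probability p = (e^0.01 − 0.85)/(1.35 − 0.85) = 0.1601/0.5000 = 0.3201
Terminal stock prices: S_uuu = 209.1, S_uud = 131.7, S_udd = 82.91, S_ddd = 52.2
Terminal payoffs (K − S): max(-138.1, 0) = 0, max(-60.68, 0) = 0, max(-11.91, 0) = 0, max(18.8, 0) = 18.8
Node uu (S = 154.9): V_uu = e^(−0.01)·[0.3201·0.0000 + 0.6799·0.0000] = 0.0000
Node ud (S = 97.54): V_ud = e^(−0.01)·[0.3201·0.0000 + 0.6799·0.0000] = 0.0000
Node dd (S = 61.41): V_dd = e^(−0.01)·[0.3201·0.0000 + 0.6799·18.7994] = 12.6545
Node u (S = 114.8): V_u = e^(−0.01)·[0.3201·0.0000 + 0.6799·0.0000] = 0.0000
Node d (S = 72.25): V_d = e^(−0.01)·[0.3201·0.0000 + 0.6799·12.6545] = 8.5182
Node 0 (S = 85): V_0 = e^(−0.01)·[0.3201·0.0000 + 0.6799·8.5182] = 5.7339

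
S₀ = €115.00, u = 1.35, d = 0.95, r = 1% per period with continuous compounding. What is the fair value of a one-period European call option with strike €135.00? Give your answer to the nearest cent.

Risk-neutral probability p = (e^0.01 − 0.95)/(1.35 − 0.95) = 0.0601/0.4000 = 0.1501
Terminal stock prices: S_u = 155.2, S_d = 109.2
Terminal payoffs (S − K): max(20.25, 0) = 20.25, max(-25.75, 0) = 0
Node 0 (S = 115): V_0 = e^(−0.01)·[0.1501·20.2500 + 0.8499·0.0000] = 3.0098

€3.01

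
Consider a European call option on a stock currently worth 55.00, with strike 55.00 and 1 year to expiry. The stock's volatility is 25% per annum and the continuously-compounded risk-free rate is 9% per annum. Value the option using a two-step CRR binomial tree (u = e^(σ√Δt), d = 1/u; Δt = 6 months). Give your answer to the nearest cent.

CRR parameters: u = e^(σ√Δt) = e^(0.25·√0.5) = 1.1934, d = 1/u = 0.8380
Per-period rate: rΔt = 0.09·0.5 = 0.045, so R = e^0.045 = 1.0460
Risk-neutral probability p = (e^0.045 − 0.8380)/(1.1934 − 0.8380) = 0.2081/0.3554 = 0.5854
Terminal stock prices: S_uu = 78.33, S_ud = 55, S_dd = 38.62
Terminal payoffs (S − K): max(23.33, 0) = 23.33, max(0, 0) = 0, max(-16.38, 0) = 0
Node u (S = 65.64): V_u = e^(−0.045)·[0.5854·23.3265 + 0.4146·0.0000] = 13.0552
Node d (S = 46.09): V_d = e^(−0.045)·[0.5854·0.0000 + 0.4146·0.0000] = 0.0000
Node 0 (S = 55): V_0 = e^(−0.045)·[0.5854·13.0552 + 0.4146·0.0000] = 7.3066

7.31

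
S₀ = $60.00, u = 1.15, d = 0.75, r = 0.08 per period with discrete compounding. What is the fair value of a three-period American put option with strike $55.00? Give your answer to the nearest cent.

$2.02

Risk-neutral probability p = (1 + 0.08 − 0.75)/(1.15 − 0.75) = 0.3300/0.4000 = 0.8250
Terminal stock prices: S_uuu = 91.25, S_uud = 59.51, S_udd = 38.81, S_ddd = 25.31
Terminal payoffs (K − S): max(-36.25, 0) = 0, max(-4.512, 0) = 0, max(16.19, 0) = 16.19, max(29.69, 0) = 29.69
Node uu (S = 79.35): continuation = 1/1.08·[0.8250·0.0000 + 0.1750·0.0000] = 0.0000; exercise value = 0.0000 ≤ continuation, so V_uu = 0.0000
Node ud (S = 51.75): continuation = 1/1.08·[0.8250·0.0000 + 0.1750·16.1875] = 2.6230; exercise value = 3.2500 > continuation, so V_ud = 3.2500 (exercise)
Node dd (S = 33.75): continuation = 1/1.08·[0.8250·16.1875 + 0.1750·29.6875] = 17.1759; exercise value = 21.2500 > continuation, so V_dd = 21.2500 (exercise)
Node u (S = 69): continuation = 1/1.08·[0.8250·0.0000 + 0.1750·3.2500] = 0.5266; exercise value = 0.0000 ≤ continuation, so V_u = 0.5266
Node d (S = 45): continuation = 1/1.08·[0.8250·3.2500 + 0.1750·21.2500] = 5.9259; exercise value = 10.0000 > continuation, so V_d = 10.0000 (exercise)
Node 0 (S = 60): continuation = 1/1.08·[0.8250·0.5266 + 0.1750·10.0000] = 2.0226; exercise value = 0.0000 ≤ continuation, so V_0 = 2.0226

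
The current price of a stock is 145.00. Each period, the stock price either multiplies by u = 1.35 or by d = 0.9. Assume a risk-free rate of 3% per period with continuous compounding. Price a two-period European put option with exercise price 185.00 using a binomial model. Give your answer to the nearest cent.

Risk-neutral probability p = (e^0.03 − 0.9)/(1.35 − 0.9) = 0.1305/0.4500 = 0.2899
Terminal stock prices: S_uu = 264.3, S_ud = 176.2, S_dd = 117.5
Terminal payoffs (K − S): max(-79.26, 0) = 0, max(8.825, 0) = 8.825, max(67.55, 0) = 67.55
Node u (S = 195.8): V_u = e^(−0.03)·[0.2899·0.0000 + 0.7101·8.8250] = 6.0814
Node d (S = 130.5): V_d = e^(−0.03)·[0.2899·8.8250 + 0.7101·67.5500] = 49.0324
Node 0 (S = 145): V_0 = e^(−0.03)·[0.2899·6.0814 + 0.7101·49.0324] = 35.4998

35.50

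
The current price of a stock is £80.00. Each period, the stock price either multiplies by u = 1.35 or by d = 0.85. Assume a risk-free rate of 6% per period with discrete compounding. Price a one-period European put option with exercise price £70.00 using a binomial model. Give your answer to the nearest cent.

Risk-neutral probability p = (1 + 0.06 − 0.85)/(1.35 − 0.85) = 0.2100/0.5000 = 0.4200
Terminal stock prices: S_u = 108, S_d = 68
Terminal payoffs (K − S): max(-38, 0) = 0, max(2, 0) = 2
Node 0 (S = 80): V_0 = 1/1.06·[0.4200·0.0000 + 0.5800·2.0000] = 1.0943

£1.09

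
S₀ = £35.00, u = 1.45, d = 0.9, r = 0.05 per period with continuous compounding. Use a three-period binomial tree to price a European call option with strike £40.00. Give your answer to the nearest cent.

Risk-neutral probability p = (e^0.05 − 0.9)/(1.45 − 0.9) = 0.1513/0.5500 = 0.2750
Terminal stock prices: S_uuu = 106.7, S_uud = 66.23, S_udd = 41.11, S_ddd = 25.52
Terminal payoffs (S − K): max(66.7, 0) = 66.7, max(26.23, 0) = 26.23, max(1.108, 0) = 1.108, max(-14.48, 0) = 0
Node uu (S = 73.59): V_uu = e^(−0.05)·[0.2750·66.7019 + 0.7250·26.2288] = 35.5383
Node ud (S = 45.68): V_ud = e^(−0.05)·[0.2750·26.2288 + 0.7250·1.1075] = 7.6258
Node dd (S = 28.35): V_dd = e^(−0.05)·[0.2750·1.1075 + 0.7250·0.0000] = 0.2897
Node u (S = 50.75): V_u = e^(−0.05)·[0.2750·35.5383 + 0.7250·7.6258] = 14.5565
Node d (S = 31.5): V_d = e^(−0.05)·[0.2750·7.6258 + 0.7250·0.2897] = 2.1949
Node 0 (S = 35): V_0 = e^(−0.05)·[0.2750·14.5565 + 0.7250·2.1949] = 5.3220

£5.32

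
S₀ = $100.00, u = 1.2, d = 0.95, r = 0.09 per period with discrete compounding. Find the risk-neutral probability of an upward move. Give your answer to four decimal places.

Risk-neutral probability p = (1 + 0.09 − 0.95)/(1.2 − 0.95) = 0.1400/0.2500 = 0.5600

p = 0.5600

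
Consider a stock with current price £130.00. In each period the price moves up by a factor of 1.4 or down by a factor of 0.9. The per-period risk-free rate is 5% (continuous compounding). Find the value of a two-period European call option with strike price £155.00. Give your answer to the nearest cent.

£11.63

Risk-neutral probability p = (e^0.05 − 0.9)/(1.4 − 0.9) = 0.1513/0.5000 = 0.3025
Terminal stock prices: S_uu = 254.8, S_ud = 163.8, S_dd = 105.3
Terminal payoffs (S − K): max(99.8, 0) = 99.8, max(8.8, 0) = 8.8, max(-49.7, 0) = 0
Node u (S = 182): V_u = e^(−0.05)·[0.3025·99.8000 + 0.6975·8.8000] = 34.5594
Node d (S = 117): V_d = e^(−0.05)·[0.3025·8.8000 + 0.6975·0.0000] = 2.5325
Node 0 (S = 130): V_0 = e^(−0.05)·[0.3025·34.5594 + 0.6975·2.5325] = 11.6259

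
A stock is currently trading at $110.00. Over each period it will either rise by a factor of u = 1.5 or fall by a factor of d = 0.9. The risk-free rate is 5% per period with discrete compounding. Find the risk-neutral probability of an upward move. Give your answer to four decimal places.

p = 0.2500

Risk-neutral probability p = (1 + 0.05 − 0.9)/(1.5 − 0.9) = 0.1500/0.6000 = 0.2500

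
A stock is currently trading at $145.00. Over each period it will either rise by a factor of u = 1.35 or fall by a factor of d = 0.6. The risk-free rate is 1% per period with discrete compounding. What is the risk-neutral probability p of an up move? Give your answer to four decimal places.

Risk-neutral probability p = (1 + 0.01 − 0.6)/(1.35 − 0.6) = 0.4100/0.7500 = 0.5467

p = 0.5467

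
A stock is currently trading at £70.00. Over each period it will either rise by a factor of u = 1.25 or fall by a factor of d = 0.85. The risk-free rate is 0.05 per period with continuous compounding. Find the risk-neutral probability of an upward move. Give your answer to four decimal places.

Risk-neutral probability p = (e^0.05 − 0.85)/(1.25 − 0.85) = 0.2013/0.4000 = 0.5032

p = 0.5032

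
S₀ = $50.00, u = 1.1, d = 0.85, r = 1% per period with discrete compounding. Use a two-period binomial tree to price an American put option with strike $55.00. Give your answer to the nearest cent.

Risk-neutral probability p = (1 + 0.01 − 0.85)/(1.1 − 0.85) = 0.1600/0.2500 = 0.6400
Terminal stock prices: S_uu = 60.5, S_ud = 46.75, S_dd = 36.12
Terminal payoffs (K − S): max(-5.5, 0) = 0, max(8.25, 0) = 8.25, max(18.88, 0) = 18.88
Node u (S = 55): continuation = 1/1.01·[0.6400·0.0000 + 0.3600·8.2500] = 2.9406; exercise value = 0.0000 ≤ continuation, so V_u = 2.9406
Node d (S = 42.5): continuation = 1/1.01·[0.6400·8.2500 + 0.3600·18.8750] = 11.9554; exercise value = 12.5000 > continuation, so V_d = 12.5000 (exercise)
Node 0 (S = 50): continuation = 1/1.01·[0.6400·2.9406 + 0.3600·12.5000] = 6.3188; exercise value = 5.0000 ≤ continuation, so V_0 = 6.3188

$6.32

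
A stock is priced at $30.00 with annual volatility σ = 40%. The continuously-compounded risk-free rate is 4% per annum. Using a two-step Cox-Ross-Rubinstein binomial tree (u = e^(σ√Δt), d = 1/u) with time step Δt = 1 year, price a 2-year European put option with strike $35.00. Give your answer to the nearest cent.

CRR parameters: u = e^(σ√Δt) = e^(0.4·√1) = 1.4918, d = 1/u = 0.6703
Per-period rate: rΔt = 0.04·1 = 0.04, so R = e^0.04 = 1.0408
Risk-neutral probability p = (e^0.04 − 0.6703)/(1.4918 − 0.6703) = 0.3705/0.8215 = 0.4510
Terminal stock prices: S_uu = 66.77, S_ud = 30, S_dd = 13.48
Terminal payoffs (K − S): max(-31.77, 0) = 0, max(5, 0) = 5, max(21.52, 0) = 21.52
Node u (S = 44.75): V_u = e^(−0.04)·[0.4510·0.0000 + 0.5490·5.0000] = 2.6374
Node d (S = 20.11): V_d = e^(−0.04)·[0.4510·5.0000 + 0.5490·21.5201] = 13.5180
Node 0 (S = 30): V_0 = e^(−0.04)·[0.4510·2.6374 + 0.5490·13.5180] = 8.2733

$8.27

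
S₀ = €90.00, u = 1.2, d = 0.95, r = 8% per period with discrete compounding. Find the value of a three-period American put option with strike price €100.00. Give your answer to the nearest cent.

€10.00

Risk-neutral probability p = (1 + 0.08 − 0.95)/(1.2 − 0.95) = 0.1300/0.2500 = 0.5200
Terminal stock prices: S_uuu = 155.5, S_uud = 123.1, S_udd = 97.47, S_ddd = 77.16
Terminal payoffs (K − S): max(-55.52, 0) = 0, max(-23.12, 0) = 0, max(2.53, 0) = 2.53, max(22.84, 0) = 22.84
Node uu (S = 129.6): continuation = 1/1.08·[0.5200·0.0000 + 0.4800·0.0000] = 0.0000; exercise value = 0.0000 ≤ continuation, so V_uu = 0.0000
Node ud (S = 102.6): continuation = 1/1.08·[0.5200·0.0000 + 0.4800·2.5300] = 1.1244; exercise value = 0.0000 ≤ continuation, so V_ud = 1.1244
Node dd (S = 81.22): continuation = 1/1.08·[0.5200·2.5300 + 0.4800·22.8363] = 11.3676; exercise value = 18.7750 > continuation, so V_dd = 18.7750 (exercise)
Node u (S = 108): continuation = 1/1.08·[0.5200·0.0000 + 0.4800·1.1244] = 0.4998; exercise value = 0.0000 ≤ continuation, so V_u = 0.4998
Node d (S = 85.5): continuation = 1/1.08·[0.5200·1.1244 + 0.4800·18.7750] = 8.8858; exercise value = 14.5000 > continuation, so V_d = 14.5000 (exercise)
Node 0 (S = 90): continuation = 1/1.08·[0.5200·0.4998 + 0.4800·14.5000] = 6.6851; exercise value = 10.0000 > continuation, so V_0 = 10.0000 (exercise)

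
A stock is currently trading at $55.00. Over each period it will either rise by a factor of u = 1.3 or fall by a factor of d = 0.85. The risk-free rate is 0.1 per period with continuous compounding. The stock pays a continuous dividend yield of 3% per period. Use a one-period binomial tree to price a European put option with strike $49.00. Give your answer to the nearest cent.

Per-period risk-free factor R = e^0.1 = 1.1052; dividend-adjusted growth = e^(0.1−0.03) = 1.0725.
Risk-neutral probability p = (1.0725 − 0.85)/(1.3 − 0.85) = 0.2225/0.4500 = 0.4945
Terminal stock prices: S_u = 71.5, S_d = 46.75
Terminal payoffs (K − S): max(-22.5, 0) = 0, max(2.25, 0) = 2.25
Node 0 (S = 55): V_0 = e^(−0.1)·[0.4945·0.0000 + 0.5055·2.2500] = 1.0292

$1.03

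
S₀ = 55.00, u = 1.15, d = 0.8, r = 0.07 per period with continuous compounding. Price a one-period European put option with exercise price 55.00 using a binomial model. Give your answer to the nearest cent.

Risk-neutral probability p = (e^0.07 − 0.8)/(1.15 − 0.8) = 0.2725/0.3500 = 0.7786
Terminal stock prices: S_u = 63.25, S_d = 44
Terminal payoffs (K − S): max(-8.25, 0) = 0, max(11, 0) = 11
Node 0 (S = 55): V_0 = e^(−0.07)·[0.7786·0.0000 + 0.2214·11.0000] = 2.2708

2.27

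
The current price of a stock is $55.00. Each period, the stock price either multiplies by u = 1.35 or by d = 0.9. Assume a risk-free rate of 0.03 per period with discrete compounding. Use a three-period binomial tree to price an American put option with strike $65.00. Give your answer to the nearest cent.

$11.35

Risk-neutral probability p = (1 + 0.03 − 0.9)/(1.35 − 0.9) = 0.1300/0.4500 = 0.2889
Terminal stock prices: S_uuu = 135.3, S_uud = 90.21, S_udd = 60.14, S_ddd = 40.1
Terminal payoffs (K − S): max(-70.32, 0) = 0, max(-25.21, 0) = 0, max(4.857, 0) = 4.857, max(24.9, 0) = 24.9
Node uu (S = 100.2): continuation = 1/1.03·[0.2889·0.0000 + 0.7111·0.0000] = 0.0000; exercise value = 0.0000 ≤ continuation, so V_uu = 0.0000
Node ud (S = 66.83): continuation = 1/1.03·[0.2889·0.0000 + 0.7111·4.8575] = 3.3536; exercise value = 0.0000 ≤ continuation, so V_ud = 3.3536
Node dd (S = 44.55): continuation = 1/1.03·[0.2889·4.8575 + 0.7111·24.9050] = 18.5568; exercise value = 20.4500 > continuation, so V_dd = 20.4500 (exercise)
Node u (S = 74.25): continuation = 1/1.03·[0.2889·0.0000 + 0.7111·3.3536] = 2.3153; exercise value = 0.0000 ≤ continuation, so V_u = 2.3153
Node d (S = 49.5): continuation = 1/1.03·[0.2889·3.3536 + 0.7111·20.4500] = 15.0593; exercise value = 15.5000 > continuation, so V_d = 15.5000 (exercise)
Node 0 (S = 55): continuation = 1/1.03·[0.2889·2.3153 + 0.7111·15.5000] = 11.3506; exercise value = 10.0000 ≤ continuation, so V_0 = 11.3506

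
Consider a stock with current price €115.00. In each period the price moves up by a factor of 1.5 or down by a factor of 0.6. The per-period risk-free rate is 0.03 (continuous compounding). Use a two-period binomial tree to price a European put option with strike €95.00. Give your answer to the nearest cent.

€13.74

Risk-neutral probability p = (e^0.03 − 0.6)/(1.5 − 0.6) = 0.4305/0.9000 = 0.4783
Terminal stock prices: S_uu = 258.8, S_ud = 103.5, S_dd = 41.4
Terminal payoffs (K − S): max(-163.8, 0) = 0, max(-8.5, 0) = 0, max(53.6, 0) = 53.6
Node u (S = 172.5): V_u = e^(−0.03)·[0.4783·0.0000 + 0.5217·0.0000] = 0.0000
Node d (S = 69): V_d = e^(−0.03)·[0.4783·0.0000 + 0.5217·53.6000] = 27.1376
Node 0 (S = 115): V_0 = e^(−0.03)·[0.4783·0.0000 + 0.5217·27.1376] = 13.7397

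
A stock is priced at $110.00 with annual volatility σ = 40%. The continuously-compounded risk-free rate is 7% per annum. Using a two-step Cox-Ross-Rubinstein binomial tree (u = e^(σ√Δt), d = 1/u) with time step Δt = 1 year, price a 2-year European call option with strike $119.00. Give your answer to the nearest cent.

$26.22

CRR parameters: u = e^(σ√Δt) = e^(0.4·√1) = 1.4918, d = 1/u = 0.6703
Per-period rate: rΔt = 0.07·1 = 0.07, so R = e^0.07 = 1.0725
Risk-neutral probability p = (e^0.07 − 0.6703)/(1.4918 − 0.6703) = 0.4022/0.8215 = 0.4896
Terminal stock prices: S_uu = 244.8, S_ud = 110, S_dd = 49.43
Terminal payoffs (S − K): max(125.8, 0) = 125.8, max(-9, 0) = 0, max(-69.57, 0) = 0
Node u (S = 164.1): V_u = e^(−0.07)·[0.4896·125.8095 + 0.5104·0.0000] = 57.4291
Node d (S = 73.74): V_d = e^(−0.07)·[0.4896·0.0000 + 0.5104·0.0000] = 0.0000
Node 0 (S = 110): V_0 = e^(−0.07)·[0.4896·57.4291 + 0.5104·0.0000] = 26.2150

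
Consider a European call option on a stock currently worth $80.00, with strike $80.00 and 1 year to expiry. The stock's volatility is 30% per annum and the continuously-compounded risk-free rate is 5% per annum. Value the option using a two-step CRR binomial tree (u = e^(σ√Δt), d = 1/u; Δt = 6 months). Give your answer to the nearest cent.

CRR parameters: u = e^(σ√Δt) = e^(0.3·√0.5) = 1.2363, d = 1/u = 0.8089
Per-period rate: rΔt = 0.05·0.5 = 0.025, so R = e^0.025 = 1.0253
Risk-neutral probability p = (e^0.025 − 0.8089)/(1.2363 − 0.8089) = 0.2165/0.4275 = 0.5064
Terminal stock prices: S_uu = 122.3, S_ud = 80, S_dd = 52.34
Terminal payoffs (S − K): max(42.28, 0) = 42.28, max(0, 0) = 0, max(-27.66, 0) = 0
Node u (S = 98.9): V_u = e^(−0.025)·[0.5064·42.2772 + 0.4936·0.0000] = 20.8801
Node d (S = 64.71): V_d = e^(−0.025)·[0.5064·0.0000 + 0.4936·0.0000] = 0.0000
Node 0 (S = 80): V_0 = e^(−0.025)·[0.5064·20.8801 + 0.4936·0.0000] = 10.3124

$10.31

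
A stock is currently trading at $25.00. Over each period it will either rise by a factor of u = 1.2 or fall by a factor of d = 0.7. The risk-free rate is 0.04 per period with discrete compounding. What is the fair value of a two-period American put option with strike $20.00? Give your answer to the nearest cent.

$0.77

Risk-neutral probability p = (1 + 0.04 − 0.7)/(1.2 − 0.7) = 0.3400/0.5000 = 0.6800
Terminal stock prices: S_uu = 36, S_ud = 21, S_dd = 12.25
Terminal payoffs (K − S): max(-16, 0) = 0, max(-1, 0) = 0, max(7.75, 0) = 7.75
Node u (S = 30): continuation = 1/1.04·[0.6800·0.0000 + 0.3200·0.0000] = 0.0000; exercise value = 0.0000 ≤ continuation, so V_u = 0.0000
Node d (S = 17.5): continuation = 1/1.04·[0.6800·0.0000 + 0.3200·7.7500] = 2.3846; exercise value = 2.5000 > continuation, so V_d = 2.5000 (exercise)
Node 0 (S = 25): continuation = 1/1.04·[0.6800·0.0000 + 0.3200·2.5000] = 0.7692; exercise value = 0.0000 ≤ continuation, so V_0 = 0.7692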